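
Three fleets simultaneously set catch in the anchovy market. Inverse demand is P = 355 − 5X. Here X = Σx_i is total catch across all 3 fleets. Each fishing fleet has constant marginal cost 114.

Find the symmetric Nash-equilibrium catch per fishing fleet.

A representative fishing fleet's profit is π_i = x_i(355 − 5X) − 114x_i, with X = x_i + Σ_{j≠i} x_j.
First-order condition: 241 − 10x_i − 5Σ_{j≠i} x_j = 0.
With identical fishing fleets, set every x_j = x: then 241 − 10x − 10x = 0, i.e. x = 241/20 = 12.05.

12.05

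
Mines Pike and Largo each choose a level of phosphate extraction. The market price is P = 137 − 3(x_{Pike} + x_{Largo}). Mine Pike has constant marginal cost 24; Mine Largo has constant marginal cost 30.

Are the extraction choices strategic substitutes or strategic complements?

Mine Pike's profit: π = x_{Pike}(137 − 3(x_{Pike} + x_{Largo})) − 24x_{Pike}.
∂π/∂x_{Pike} = 113 − 6x_{Pike} − 3x_{Largo} = 0, so x_{Pike} = 113/6 − 0.5x_{Largo}.
The best-response slope dx_{Pike}/dx_{Largo} = −0.5 < 0: the reaction function is downward-sloping, so the choices are strategic substitutes.

strategic substitutes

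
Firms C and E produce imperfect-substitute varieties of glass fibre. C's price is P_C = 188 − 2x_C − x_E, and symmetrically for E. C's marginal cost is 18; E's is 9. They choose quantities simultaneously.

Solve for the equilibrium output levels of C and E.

Firm C's profit: π = x_C(188 − 2x_C − x_E) − 18x_C.
∂π/∂x_C = 170 − 4x_C − x_E = 0 ⇒ x_C = 42.5 − 0.25x_E.
Similarly x_E = 44.75 − 0.25x_C.
Plugging x_E into C's best response: x_C = 42.5 − 0.25(44.75 − 0.25x_C) ⇒ 0.9375x_C = 31.3125, so x_C = 33.4.
Then x_E = 44.75 − 0.25·33.4 = 36.4.

33.4, 36.4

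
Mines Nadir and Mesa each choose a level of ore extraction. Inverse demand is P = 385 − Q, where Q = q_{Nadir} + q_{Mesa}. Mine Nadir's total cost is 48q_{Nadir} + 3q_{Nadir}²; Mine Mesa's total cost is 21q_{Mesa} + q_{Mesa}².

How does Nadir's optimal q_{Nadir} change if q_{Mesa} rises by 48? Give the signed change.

-6

Mine Nadir's profit: π = q_{Nadir}(385 − (q_{Nadir} + q_{Mesa})) − 48q_{Nadir} − 3q_{Nadir}².
∂π/∂q_{Nadir} = 337 − 8q_{Nadir} − q_{Mesa} = 0, so q_{Nadir} = 42.125 − 0.125q_{Mesa}.
The reaction-function slope is −0.125, so a 48-unit rise in q_{Mesa} moves q_{Nadir} by −0.125 × 48 = −6. Nadir's best response falls — the actions are strategic substitutes.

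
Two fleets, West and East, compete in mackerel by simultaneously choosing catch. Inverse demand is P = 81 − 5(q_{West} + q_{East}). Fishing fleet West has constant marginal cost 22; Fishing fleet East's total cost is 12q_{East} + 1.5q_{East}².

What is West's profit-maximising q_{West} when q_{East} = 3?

Fishing fleet West's profit: π = q_{West}(81 − 5(q_{West} + q_{East})) − 22q_{West}.
∂π/∂q_{West} = 59 − 10q_{West} − 5q_{East} = 0, so q_{West} = 5.9 − 0.5q_{East}.
At q_{East} = 3: q_{West} = 5.9 − 0.5·3 = 4.4.

4.4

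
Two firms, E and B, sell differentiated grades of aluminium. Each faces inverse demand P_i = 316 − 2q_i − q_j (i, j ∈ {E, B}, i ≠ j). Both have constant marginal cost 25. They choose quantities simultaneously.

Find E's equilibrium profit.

6774.48

Firm E's profit: π = q_E(316 − 2q_E − q_B) − 25q_E.
∂π/∂q_E = 291 − 4q_E − q_B = 0 ⇒ q_E = 72.75 − 0.25q_B.
The game is symmetric, so in equilibrium q_B = q_E: the reaction function gives 1.25q_E = 72.75, hence q_E = 58.2.
P_E = 316 − 2·58.2 − 58.2 = 141.4.
Profit = (141.4 − 25)·58.2 = 6774.48.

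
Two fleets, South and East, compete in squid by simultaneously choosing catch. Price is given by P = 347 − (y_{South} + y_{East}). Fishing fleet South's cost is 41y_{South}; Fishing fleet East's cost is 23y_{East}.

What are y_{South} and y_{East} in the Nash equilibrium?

96, 114

Fishing fleet South's profit: π = y_{South}(347 − (y_{South} + y_{East})) − 41y_{South}.
∂π/∂y_{South} = 306 − 2y_{South} − y_{East} = 0, so y_{South} = 153 − 0.5y_{East}.
By the same steps for East: y_{East} = 162 − 0.5y_{South}.
Plugging y_{East} into South's best response: y_{South} = 153 − 0.5(162 − 0.5y_{South}) ⇒ 0.75y_{South} = 72, so y_{South} = 96.
Then y_{East} = 162 − 0.5·96 = 114.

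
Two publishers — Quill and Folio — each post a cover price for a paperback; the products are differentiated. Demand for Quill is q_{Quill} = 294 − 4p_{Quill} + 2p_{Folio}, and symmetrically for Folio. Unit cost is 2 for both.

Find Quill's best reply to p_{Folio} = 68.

54.75

Quill's profit: π = (p_{Quill} − 2)(294 − 4p_{Quill} + 2p_{Folio}).
∂π/∂p_{Quill} = 302 − 8p_{Quill} + 2p_{Folio} = 0 ⇒ p_{Quill} = 37.75 + 0.25p_{Folio}.
At p_{Folio} = 68: p_{Quill} = 37.75 + 0.25·68 = 54.75.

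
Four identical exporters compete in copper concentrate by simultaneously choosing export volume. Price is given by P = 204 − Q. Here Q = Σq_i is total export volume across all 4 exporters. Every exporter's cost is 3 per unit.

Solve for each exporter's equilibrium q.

A representative exporter's profit is π_i = q_i(204 − Q) − 3q_i, with Q = q_i + Σ_{j≠i} q_j.
First-order condition: 201 − 2q_i − Σ_{j≠i} q_j = 0.
Imposing symmetry (q_j = q for all j) turns Σ_{j≠i} q_j into 3q, so 201 = 5q and q = 40.2.

40.2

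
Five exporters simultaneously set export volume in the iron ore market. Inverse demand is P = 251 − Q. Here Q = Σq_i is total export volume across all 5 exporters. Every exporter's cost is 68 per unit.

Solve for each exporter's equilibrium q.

A representative exporter's profit is π_i = q_i(251 − Q) − 68q_i, with Q = q_i + Σ_{j≠i} q_j.
First-order condition: 183 − 2q_i − Σ_{j≠i} q_j = 0.
In a symmetric equilibrium every exporter chooses the same q, so Σ_{j≠i} q_j = 4q. The condition becomes 183 − 6q = 0, giving q = 183/6 = 30.5.

30.5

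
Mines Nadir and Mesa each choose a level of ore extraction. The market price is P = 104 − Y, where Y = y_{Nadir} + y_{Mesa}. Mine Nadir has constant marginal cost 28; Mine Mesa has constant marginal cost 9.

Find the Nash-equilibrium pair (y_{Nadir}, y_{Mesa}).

19, 38

Mine Nadir's profit: π = y_{Nadir}(104 − (y_{Nadir} + y_{Mesa})) − 28y_{Nadir}.
∂π/∂y_{Nadir} = 76 − 2y_{Nadir} − y_{Mesa} = 0, so y_{Nadir} = 38 − 0.5y_{Mesa}.
By the same steps for Mesa: y_{Mesa} = 47.5 − 0.5y_{Nadir}.
Substituting the second reaction function into the first: y_{Nadir} = 38 − 0.5(47.5 − 0.5y_{Nadir}), which gives 0.75y_{Nadir} = 14.25 ⇒ y_{Nadir} = 19.
Then y_{Mesa} = 47.5 − 0.5·19 = 38.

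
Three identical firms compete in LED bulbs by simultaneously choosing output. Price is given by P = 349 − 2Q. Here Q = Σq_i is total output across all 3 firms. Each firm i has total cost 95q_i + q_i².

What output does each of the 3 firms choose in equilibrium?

25.4

A representative firm's profit is π_i = q_i(349 − 2Q) − 95q_i − q_i², with Q = q_i + Σ_{j≠i} q_j.
First-order condition: 254 − 6q_i − 2Σ_{j≠i} q_j = 0.
Imposing symmetry (q_j = q for all j) turns Σ_{j≠i} q_j into 2q, so 254 = 10q and q = 25.4.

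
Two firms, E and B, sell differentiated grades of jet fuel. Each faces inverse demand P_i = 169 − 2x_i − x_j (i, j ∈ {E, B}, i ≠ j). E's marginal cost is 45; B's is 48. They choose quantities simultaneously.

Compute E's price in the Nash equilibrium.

Firm E's profit: π = x_E(169 − 2x_E − x_B) − 45x_E.
∂π/∂x_E = 124 − 4x_E − x_B = 0 ⇒ x_E = 31 − 0.25x_B.
Similarly x_B = 30.25 − 0.25x_E.
Solving the two reaction functions simultaneously: (1 − (−0.25)(−0.25))x_E = 31 − 0.25·30.25, so 0.9375x_E = 23.4375 and x_E = 25.
Then x_B = 30.25 − 0.25·25 = 24.
P_E = 169 − 2·25 − 24 = 95.

95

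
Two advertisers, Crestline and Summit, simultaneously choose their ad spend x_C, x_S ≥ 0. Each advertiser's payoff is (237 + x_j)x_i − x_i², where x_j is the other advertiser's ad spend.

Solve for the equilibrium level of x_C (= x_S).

Crestline's payoff is (237 + x_S)x_C − x_C².
∂π/∂x_C = 237 + x_S − 2x_C = 0, so x_C = 118.5 + 0.5x_S.
The game is symmetric, so in equilibrium x_S = x_C: the reaction function gives 0.5x_C = 118.5, hence x_C = 237.

237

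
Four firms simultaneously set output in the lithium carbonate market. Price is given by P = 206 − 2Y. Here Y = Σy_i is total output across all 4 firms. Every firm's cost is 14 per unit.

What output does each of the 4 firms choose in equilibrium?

19.2

A representative firm's profit is π_i = y_i(206 − 2Y) − 14y_i, with Y = y_i + Σ_{j≠i} y_j.
First-order condition: 192 − 4y_i − 2Σ_{j≠i} y_j = 0.
With identical firms, set every y_j = y: then 192 − 4y − 6y = 0, i.e. y = 192/10 = 19.2.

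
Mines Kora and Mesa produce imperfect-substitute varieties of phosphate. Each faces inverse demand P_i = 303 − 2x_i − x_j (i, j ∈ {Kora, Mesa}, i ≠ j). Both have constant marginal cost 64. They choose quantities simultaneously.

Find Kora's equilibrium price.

Mine Kora's profit: π = x_{Kora}(303 − 2x_{Kora} − x_{Mesa}) − 64x_{Kora}.
∂π/∂x_{Kora} = 239 − 4x_{Kora} − x_{Mesa} = 0 ⇒ x_{Kora} = 59.75 − 0.25x_{Mesa}.
Setting x_{Kora} = x_{Mesa} in the reaction function: x_{Kora} = 59.75 − 0.25x_{Kora}, so x_{Kora} = 59.75 / 1.25 = 47.8.
P_{Kora} = 303 − 2·47.8 − 47.8 = 159.6.

159.6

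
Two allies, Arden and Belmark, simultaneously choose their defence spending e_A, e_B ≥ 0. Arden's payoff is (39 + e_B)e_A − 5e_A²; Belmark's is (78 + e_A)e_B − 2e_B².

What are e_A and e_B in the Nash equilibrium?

Expanding Arden's payoff: 39e_A + e_Be_A − 5e_A².
∂π/∂e_A = 39 + e_B − 10e_A = 0, so e_A = 3.9 + 0.1e_B.
Likewise for Belmark: e_B = 19.5 + 0.25e_A.
Plugging e_B into Arden's best response: e_A = 3.9 + 0.1(19.5 + 0.25e_A) ⇒ 0.975e_A = 5.85, so e_A = 6.
Then e_B = 19.5 + 0.25·6 = 21.

6, 21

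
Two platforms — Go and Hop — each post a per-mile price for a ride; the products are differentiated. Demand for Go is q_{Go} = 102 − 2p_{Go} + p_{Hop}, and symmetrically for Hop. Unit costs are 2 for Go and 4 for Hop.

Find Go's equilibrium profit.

2257.92

Go's profit: π = (p_{Go} − 2)(102 − 2p_{Go} + p_{Hop}).
∂π/∂p_{Go} = 106 − 4p_{Go} + p_{Hop} = 0 ⇒ p_{Go} = 26.5 + 0.25p_{Hop}.
Similarly p_{Hop} = 27.5 + 0.25p_{Go}.
Solving the two reaction functions simultaneously: (1 − (0.25)(0.25))p_{Go} = 26.5 + 0.25·27.5, so 0.9375p_{Go} = 33.375 and p_{Go} = 35.6.
Then p_{Hop} = 27.5 + 0.25·35.6 = 36.4.
q_{Go} = 102 − 2·35.6 + 36.4 = 67.2.
Profit = (35.6 − 2)·67.2 = 2257.92.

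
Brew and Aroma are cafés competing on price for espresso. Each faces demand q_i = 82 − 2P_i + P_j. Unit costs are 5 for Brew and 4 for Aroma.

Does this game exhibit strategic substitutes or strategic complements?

Brew's profit: π = (P_{Brew} − 5)(82 − 2P_{Brew} + P_{Aroma}).
∂π/∂P_{Brew} = 92 − 4P_{Brew} + P_{Aroma} = 0 ⇒ P_{Brew} = 23 + 0.25P_{Aroma}.
The best-response slope dP_{Brew}/dP_{Aroma} = 0.25 > 0: the reaction function is upward-sloping, so the choices are strategic complements.

strategic complements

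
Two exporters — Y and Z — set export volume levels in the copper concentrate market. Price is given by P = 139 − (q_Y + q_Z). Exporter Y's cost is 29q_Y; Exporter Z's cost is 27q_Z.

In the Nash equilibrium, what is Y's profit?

Exporter Y's profit: π = q_Y(139 − (q_Y + q_Z)) − 29q_Y.
∂π/∂q_Y = 110 − 2q_Y − q_Z = 0, so q_Y = 55 − 0.5q_Z.
By the same steps for Z: q_Z = 56 − 0.5q_Y.
Substituting the second reaction function into the first: q_Y = 55 − 0.5(56 − 0.5q_Y), which gives 0.75q_Y = 27 ⇒ q_Y = 36.
Then q_Z = 56 − 0.5·36 = 38.
Price P = 139 − 74 = 65.
Y's profit: (65 − 29)·36 = 1296.

1296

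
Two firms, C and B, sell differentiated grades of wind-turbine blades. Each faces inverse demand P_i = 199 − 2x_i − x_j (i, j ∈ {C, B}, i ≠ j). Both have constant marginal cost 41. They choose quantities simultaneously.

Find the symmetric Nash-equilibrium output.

Firm C's profit: π = x_C(199 − 2x_C − x_B) − 41x_C.
∂π/∂x_C = 158 − 4x_C − x_B = 0 ⇒ x_C = 39.5 − 0.25x_B.
The game is symmetric, so in equilibrium x_B = x_C: the reaction function gives 1.25x_C = 39.5, hence x_C = 31.6.

31.6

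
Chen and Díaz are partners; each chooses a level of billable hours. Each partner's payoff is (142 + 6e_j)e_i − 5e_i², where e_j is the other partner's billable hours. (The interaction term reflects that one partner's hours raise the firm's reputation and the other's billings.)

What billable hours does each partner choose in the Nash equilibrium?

35.5

Chen's payoff is (142 + 6e_D)e_C − 5e_C².
∂π/∂e_C = 142 + 6e_D − 10e_C = 0, so e_C = 14.2 + 0.6e_D.
The game is symmetric, so in equilibrium e_D = e_C: the reaction function gives 0.4e_C = 14.2, hence e_C = 35.5.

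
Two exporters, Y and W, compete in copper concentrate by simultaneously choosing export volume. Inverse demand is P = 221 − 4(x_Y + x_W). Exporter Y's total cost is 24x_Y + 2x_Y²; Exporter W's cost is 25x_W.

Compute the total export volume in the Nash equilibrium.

Exporter Y's profit: π = x_Y(221 − 4(x_Y + x_W)) − 24x_Y − 2x_Y².
∂π/∂x_Y = 197 − 12x_Y − 4x_W = 0, so x_Y = 197/12 − (1/3)x_W.
For W: ∂π/∂x_W = 196 − 8x_W − 4x_Y = 0 ⇒ x_W = 24.5 − 0.5x_Y.
Solving the two reaction functions simultaneously: (1 − (−1/3)(−0.5))x_Y = 197/12 − (1/3)·24.5, so (5/6)x_Y = 8.25 and x_Y = 9.9.
Then x_W = 24.5 − 0.5·9.9 = 19.55.
Total export volume: 9.9 + 19.55 = 29.45.

29.45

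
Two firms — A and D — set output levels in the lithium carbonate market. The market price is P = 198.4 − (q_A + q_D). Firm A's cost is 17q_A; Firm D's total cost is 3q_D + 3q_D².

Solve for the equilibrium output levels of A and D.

Firm A's profit: π = q_A(198.4 − (q_A + q_D)) − 17q_A.
∂π/∂q_A = 181.4 − 2q_A − q_D = 0, so q_A = 90.7 − 0.5q_D.
For D: ∂π/∂q_D = 195.4 − 8q_D − q_A = 0 ⇒ q_D = 24.425 − 0.125q_A.
Plugging q_D into A's best response: q_A = 90.7 − 0.5(24.425 − 0.125q_A) ⇒ 0.9375q_A = 78.4875, so q_A = 83.72.
Then q_D = 24.425 − 0.125·83.72 = 13.96.

83.72, 13.96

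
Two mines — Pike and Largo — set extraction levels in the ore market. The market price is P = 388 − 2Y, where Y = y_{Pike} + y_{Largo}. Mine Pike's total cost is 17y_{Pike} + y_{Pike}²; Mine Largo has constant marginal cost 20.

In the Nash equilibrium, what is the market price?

Mine Pike's profit: π = y_{Pike}(388 − 2(y_{Pike} + y_{Largo})) − 17y_{Pike} − y_{Pike}².
∂π/∂y_{Pike} = 371 − 6y_{Pike} − 2y_{Largo} = 0, so y_{Pike} = 371/6 − (1/3)y_{Largo}.
For Largo: ∂π/∂y_{Largo} = 368 − 4y_{Largo} − 2y_{Pike} = 0 ⇒ y_{Largo} = 92 − 0.5y_{Pike}.
Substituting the second reaction function into the first: y_{Pike} = 371/6 − (1/3)(92 − 0.5y_{Pike}), which gives (5/6)y_{Pike} = 187/6 ⇒ y_{Pike} = 37.4.
Then y_{Largo} = 92 − 0.5·37.4 = 73.3.
Equilibrium price: P = 388 − 2·110.7 = 166.6.

166.6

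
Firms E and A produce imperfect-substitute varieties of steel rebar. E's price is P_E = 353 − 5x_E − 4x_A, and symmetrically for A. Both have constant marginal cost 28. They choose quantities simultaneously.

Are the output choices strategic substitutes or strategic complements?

strategic substitutes

Firm E's profit: π = x_E(353 − 5x_E − 4x_A) − 28x_E.
∂π/∂x_E = 325 − 10x_E − 4x_A = 0 ⇒ x_E = 32.5 − 0.4x_A.
The best-response slope dx_E/dx_A = −0.4 < 0: the reaction function is downward-sloping, so the choices are strategic substitutes.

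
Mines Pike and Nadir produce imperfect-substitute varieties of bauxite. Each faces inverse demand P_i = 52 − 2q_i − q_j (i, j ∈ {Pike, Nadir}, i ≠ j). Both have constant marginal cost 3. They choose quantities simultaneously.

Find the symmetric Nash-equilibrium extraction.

9.8

Mine Pike's profit: π = q_{Pike}(52 − 2q_{Pike} − q_{Nadir}) − 3q_{Pike}.
∂π/∂q_{Pike} = 49 − 4q_{Pike} − q_{Nadir} = 0 ⇒ q_{Pike} = 12.25 − 0.25q_{Nadir}.
The game is symmetric, so in equilibrium q_{Nadir} = q_{Pike}: the reaction function gives 1.25q_{Pike} = 12.25, hence q_{Pike} = 9.8.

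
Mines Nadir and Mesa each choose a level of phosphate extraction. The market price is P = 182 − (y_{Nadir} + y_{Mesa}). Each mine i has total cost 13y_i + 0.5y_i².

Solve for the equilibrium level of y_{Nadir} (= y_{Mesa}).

42.25

Mine Nadir's profit: π = y_{Nadir}(182 − (y_{Nadir} + y_{Mesa})) − 13y_{Nadir} − 0.5y_{Nadir}².
∂π/∂y_{Nadir} = 169 − 3y_{Nadir} − y_{Mesa} = 0, so y_{Nadir} = 169/3 − (1/3)y_{Mesa}.
Setting y_{Nadir} = y_{Mesa} in the reaction function: y_{Nadir} = 169/3 − (1/3)y_{Nadir}, so y_{Nadir} = (169/3) / (4/3) = 42.25.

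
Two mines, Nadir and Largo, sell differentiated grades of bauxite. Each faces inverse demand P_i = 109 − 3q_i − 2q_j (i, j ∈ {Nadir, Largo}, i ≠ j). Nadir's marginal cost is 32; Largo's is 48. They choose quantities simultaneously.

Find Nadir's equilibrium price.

63.875

Mine Nadir's profit: π = q_{Nadir}(109 − 3q_{Nadir} − 2q_{Largo}) − 32q_{Nadir}.
∂π/∂q_{Nadir} = 77 − 6q_{Nadir} − 2q_{Largo} = 0 ⇒ q_{Nadir} = 77/6 − (1/3)q_{Largo}.
Similarly q_{Largo} = 61/6 − (1/3)q_{Nadir}.
Substituting the second reaction function into the first: q_{Nadir} = 77/6 − (1/3)(61/6 − (1/3)q_{Nadir}), which gives (8/9)q_{Nadir} = 85/9 ⇒ q_{Nadir} = 10.625.
Then q_{Largo} = 61/6 − (1/3)·10.625 = 6.625.
P_{Nadir} = 109 − 3·10.625 − 2·6.625 = 63.875.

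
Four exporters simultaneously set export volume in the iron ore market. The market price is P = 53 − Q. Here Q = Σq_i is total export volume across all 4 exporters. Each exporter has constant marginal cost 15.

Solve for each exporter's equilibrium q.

7.6

A representative exporter's profit is π_i = q_i(53 − Q) − 15q_i, with Q = q_i + Σ_{j≠i} q_j.
First-order condition: 38 − 2q_i − Σ_{j≠i} q_j = 0.
With identical exporters, set every q_j = q: then 38 − 2q − 3q = 0, i.e. q = 38/5 = 7.6.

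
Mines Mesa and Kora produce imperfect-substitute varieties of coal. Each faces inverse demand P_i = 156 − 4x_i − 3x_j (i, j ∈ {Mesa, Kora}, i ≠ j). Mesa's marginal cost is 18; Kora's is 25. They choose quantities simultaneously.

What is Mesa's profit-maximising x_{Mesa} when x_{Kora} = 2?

Mine Mesa's profit: π = x_{Mesa}(156 − 4x_{Mesa} − 3x_{Kora}) − 18x_{Mesa}.
∂π/∂x_{Mesa} = 138 − 8x_{Mesa} − 3x_{Kora} = 0 ⇒ x_{Mesa} = 17.25 − 0.375x_{Kora}.
At x_{Kora} = 2: x_{Mesa} = 17.25 − 0.375·2 = 16.5.

16.5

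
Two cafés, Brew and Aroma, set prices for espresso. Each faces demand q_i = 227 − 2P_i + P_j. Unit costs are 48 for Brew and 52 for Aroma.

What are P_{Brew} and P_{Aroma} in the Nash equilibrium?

Brew's profit: π = (P_{Brew} − 48)(227 − 2P_{Brew} + P_{Aroma}).
∂π/∂P_{Brew} = 323 − 4P_{Brew} + P_{Aroma} = 0 ⇒ P_{Brew} = 80.75 + 0.25P_{Aroma}.
Similarly P_{Aroma} = 82.75 + 0.25P_{Brew}.
Substituting the second reaction function into the first: P_{Brew} = 80.75 + 0.25(82.75 + 0.25P_{Brew}), which gives 0.9375P_{Brew} = 101.4375 ⇒ P_{Brew} = 108.2.
Then P_{Aroma} = 82.75 + 0.25·108.2 = 109.8.

108.2, 109.8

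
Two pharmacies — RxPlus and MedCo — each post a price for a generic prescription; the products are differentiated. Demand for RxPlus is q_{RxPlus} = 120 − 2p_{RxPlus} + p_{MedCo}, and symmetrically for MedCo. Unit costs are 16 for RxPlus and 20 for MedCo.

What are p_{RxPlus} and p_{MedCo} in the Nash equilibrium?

RxPlus's profit: π = (p_{RxPlus} − 16)(120 − 2p_{RxPlus} + p_{MedCo}).
∂π/∂p_{RxPlus} = 152 − 4p_{RxPlus} + p_{MedCo} = 0 ⇒ p_{RxPlus} = 38 + 0.25p_{MedCo}.
Similarly p_{MedCo} = 40 + 0.25p_{RxPlus}.
Substituting the second reaction function into the first: p_{RxPlus} = 38 + 0.25(40 + 0.25p_{RxPlus}), which gives 0.9375p_{RxPlus} = 48 ⇒ p_{RxPlus} = 51.2.
Then p_{MedCo} = 40 + 0.25·51.2 = 52.8.

51.2, 52.8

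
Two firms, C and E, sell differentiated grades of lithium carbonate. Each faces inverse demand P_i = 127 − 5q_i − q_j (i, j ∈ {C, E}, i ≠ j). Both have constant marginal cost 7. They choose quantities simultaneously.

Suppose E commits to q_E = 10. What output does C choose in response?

Firm C's profit: π = q_C(127 − 5q_C − q_E) − 7q_C.
∂π/∂q_C = 120 − 10q_C − q_E = 0 ⇒ q_C = 12 − 0.1q_E.
At q_E = 10: q_C = 12 − 0.1·10 = 11.

11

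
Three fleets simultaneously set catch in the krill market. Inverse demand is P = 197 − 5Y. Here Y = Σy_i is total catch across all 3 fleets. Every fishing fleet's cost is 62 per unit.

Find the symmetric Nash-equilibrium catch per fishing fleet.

A representative fishing fleet's profit is π_i = y_i(197 − 5Y) − 62y_i, with Y = y_i + Σ_{j≠i} y_j.
First-order condition: 135 − 10y_i − 5Σ_{j≠i} y_j = 0.
Imposing symmetry (y_j = y for all j) turns Σ_{j≠i} y_j into 2y, so 135 = 20y and y = 6.75.

6.75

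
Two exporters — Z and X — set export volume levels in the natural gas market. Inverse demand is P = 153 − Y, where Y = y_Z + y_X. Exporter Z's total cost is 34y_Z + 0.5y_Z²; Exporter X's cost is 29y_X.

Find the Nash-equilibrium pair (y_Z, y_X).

Exporter Z's profit: π = y_Z(153 − (y_Z + y_X)) − 34y_Z − 0.5y_Z².
∂π/∂y_Z = 119 − 3y_Z − y_X = 0, so y_Z = 119/3 − (1/3)y_X.
For X: ∂π/∂y_X = 124 − 2y_X − y_Z = 0 ⇒ y_X = 62 − 0.5y_Z.
Solving the two reaction functions simultaneously: (1 − (−1/3)(−0.5))y_Z = 119/3 − (1/3)·62, so (5/6)y_Z = 19 and y_Z = 22.8.
Then y_X = 62 − 0.5·22.8 = 50.6.

22.8, 50.6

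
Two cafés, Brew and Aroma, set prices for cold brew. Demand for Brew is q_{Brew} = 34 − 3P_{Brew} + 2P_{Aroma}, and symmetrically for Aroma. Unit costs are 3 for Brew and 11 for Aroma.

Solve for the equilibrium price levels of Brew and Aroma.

Brew's profit: π = (P_{Brew} − 3)(34 − 3P_{Brew} + 2P_{Aroma}).
∂π/∂P_{Brew} = 43 − 6P_{Brew} + 2P_{Aroma} = 0 ⇒ P_{Brew} = 43/6 + (1/3)P_{Aroma}.
Similarly P_{Aroma} = 67/6 + (1/3)P_{Brew}.
Substituting the second reaction function into the first: P_{Brew} = 43/6 + (1/3)(67/6 + (1/3)P_{Brew}), which gives (8/9)P_{Brew} = 98/9 ⇒ P_{Brew} = 12.25.
Then P_{Aroma} = 67/6 + (1/3)·12.25 = 15.25.

12.25, 15.25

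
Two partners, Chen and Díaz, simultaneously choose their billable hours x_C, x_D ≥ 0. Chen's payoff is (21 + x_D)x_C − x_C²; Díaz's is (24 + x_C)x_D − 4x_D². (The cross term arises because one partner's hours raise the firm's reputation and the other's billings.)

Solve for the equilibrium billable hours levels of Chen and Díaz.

Expanding Chen's payoff: 21x_C + x_Dx_C − x_C².
∂π/∂x_C = 21 + x_D − 2x_C = 0, so x_C = 10.5 + 0.5x_D.
Likewise for Díaz: x_D = 3 + 0.125x_C.
Solving the two reaction functions simultaneously: (1 − (0.5)(0.125))x_C = 10.5 + 0.5·3, so 0.9375x_C = 12 and x_C = 12.8.
Then x_D = 3 + 0.125·12.8 = 4.6.

12.8, 4.6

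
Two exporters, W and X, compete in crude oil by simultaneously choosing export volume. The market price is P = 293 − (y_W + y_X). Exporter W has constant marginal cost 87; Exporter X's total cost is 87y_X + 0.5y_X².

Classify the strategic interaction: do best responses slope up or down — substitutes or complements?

strategic substitutes

Exporter W's profit: π = y_W(293 − (y_W + y_X)) − 87y_W.
∂π/∂y_W = 206 − 2y_W − y_X = 0, so y_W = 103 − 0.5y_X.
The best-response slope dy_W/dy_X = −0.5 < 0: the reaction function is downward-sloping, so the choices are strategic substitutes.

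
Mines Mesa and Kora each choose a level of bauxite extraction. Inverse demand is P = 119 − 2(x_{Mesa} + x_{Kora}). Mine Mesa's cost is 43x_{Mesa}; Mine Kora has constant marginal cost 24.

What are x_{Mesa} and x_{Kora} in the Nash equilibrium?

Mine Mesa's profit: π = x_{Mesa}(119 − 2(x_{Mesa} + x_{Kora})) − 43x_{Mesa}.
∂π/∂x_{Mesa} = 76 − 4x_{Mesa} − 2x_{Kora} = 0, so x_{Mesa} = 19 − 0.5x_{Kora}.
By the same steps for Kora: x_{Kora} = 23.75 − 0.5x_{Mesa}.
Solving the two reaction functions simultaneously: (1 − (−0.5)(−0.5))x_{Mesa} = 19 − 0.5·23.75, so 0.75x_{Mesa} = 7.125 and x_{Mesa} = 9.5.
Then x_{Kora} = 23.75 − 0.5·9.5 = 19.

9.5, 19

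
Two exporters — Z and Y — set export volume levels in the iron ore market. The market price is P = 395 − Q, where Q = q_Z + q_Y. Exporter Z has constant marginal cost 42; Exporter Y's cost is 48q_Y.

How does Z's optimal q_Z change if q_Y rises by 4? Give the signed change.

-2

Exporter Z's profit: π = q_Z(395 − (q_Z + q_Y)) − 42q_Z.
∂π/∂q_Z = 353 − 2q_Z − q_Y = 0, so q_Z = 176.5 − 0.5q_Y.
The reaction-function slope is −0.5, so a 4-unit rise in q_Y moves q_Z by −0.5 × 4 = −2. Z's best response falls — the actions are strategic substitutes.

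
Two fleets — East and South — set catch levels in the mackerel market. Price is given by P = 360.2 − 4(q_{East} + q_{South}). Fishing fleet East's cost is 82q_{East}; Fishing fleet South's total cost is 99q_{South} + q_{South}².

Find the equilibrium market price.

190.575

Fishing fleet East's profit: π = q_{East}(360.2 − 4(q_{East} + q_{South})) − 82q_{East}.
∂π/∂q_{East} = 278.2 − 8q_{East} − 4q_{South} = 0, so q_{East} = 34.775 − 0.5q_{South}.
For South: ∂π/∂q_{South} = 261.2 − 10q_{South} − 4q_{East} = 0 ⇒ q_{South} = 26.12 − 0.4q_{East}.
Substituting the second reaction function into the first: q_{East} = 34.775 − 0.5(26.12 − 0.4q_{East}), which gives 0.8q_{East} = 21.715 ⇒ q_{East} = 4343/160.
Then q_{South} = 26.12 − 0.4·(4343/160) = 15.2625.
Equilibrium price: P = 360.2 − 4·(1357/32) = 190.575.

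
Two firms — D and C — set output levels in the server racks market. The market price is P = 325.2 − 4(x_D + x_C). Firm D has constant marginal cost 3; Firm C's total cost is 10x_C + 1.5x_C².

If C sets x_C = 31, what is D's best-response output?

Firm D's profit: π = x_D(325.2 − 4(x_D + x_C)) − 3x_D.
∂π/∂x_D = 322.2 − 8x_D − 4x_C = 0, so x_D = 40.275 − 0.5x_C.
At x_C = 31: x_D = 40.275 − 0.5·31 = 24.775.

24.775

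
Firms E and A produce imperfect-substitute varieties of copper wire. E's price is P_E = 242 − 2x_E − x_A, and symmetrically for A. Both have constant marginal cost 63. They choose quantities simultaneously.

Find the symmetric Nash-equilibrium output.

Firm E's profit: π = x_E(242 − 2x_E − x_A) − 63x_E.
∂π/∂x_E = 179 − 4x_E − x_A = 0 ⇒ x_E = 44.75 − 0.25x_A.
By symmetry x_A = x_E; substituting into the reaction function, 1.25x_E = 44.75 and x_E = 35.8.

35.8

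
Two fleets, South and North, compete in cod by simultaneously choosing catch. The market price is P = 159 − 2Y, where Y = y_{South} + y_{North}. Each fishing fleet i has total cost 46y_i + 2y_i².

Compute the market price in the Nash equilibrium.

113.8

Fishing fleet South's profit: π = y_{South}(159 − 2(y_{South} + y_{North})) − 46y_{South} − 2y_{South}².
∂π/∂y_{South} = 113 − 8y_{South} − 2y_{North} = 0, so y_{South} = 14.125 − 0.25y_{North}.
By symmetry y_{North} = y_{South}; substituting into the reaction function, 1.25y_{South} = 14.125 and y_{South} = 11.3.
Equilibrium price: P = 159 − 2·22.6 = 113.8.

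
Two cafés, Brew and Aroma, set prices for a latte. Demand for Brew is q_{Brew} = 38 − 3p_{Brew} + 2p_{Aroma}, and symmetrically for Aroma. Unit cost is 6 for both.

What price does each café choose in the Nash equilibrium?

14

Brew's profit: π = (p_{Brew} − 6)(38 − 3p_{Brew} + 2p_{Aroma}).
∂π/∂p_{Brew} = 56 − 6p_{Brew} + 2p_{Aroma} = 0 ⇒ p_{Brew} = 28/3 + (1/3)p_{Aroma}.
The game is symmetric, so in equilibrium p_{Aroma} = p_{Brew}: the reaction function gives (2/3)p_{Brew} = 28/3, hence p_{Brew} = 14.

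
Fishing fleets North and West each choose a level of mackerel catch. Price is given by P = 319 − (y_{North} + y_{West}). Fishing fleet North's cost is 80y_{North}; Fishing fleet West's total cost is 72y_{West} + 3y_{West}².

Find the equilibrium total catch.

Fishing fleet North's profit: π = y_{North}(319 − (y_{North} + y_{West})) − 80y_{North}.
∂π/∂y_{North} = 239 − 2y_{North} − y_{West} = 0, so y_{North} = 119.5 − 0.5y_{West}.
For West: ∂π/∂y_{West} = 247 − 8y_{West} − y_{North} = 0 ⇒ y_{West} = 30.875 − 0.125y_{North}.
Substituting the second reaction function into the first: y_{North} = 119.5 − 0.5(30.875 − 0.125y_{North}), which gives 0.9375y_{North} = 104.0625 ⇒ y_{North} = 111.
Then y_{West} = 30.875 − 0.125·111 = 17.
Total catch: 111 + 17 = 128.

128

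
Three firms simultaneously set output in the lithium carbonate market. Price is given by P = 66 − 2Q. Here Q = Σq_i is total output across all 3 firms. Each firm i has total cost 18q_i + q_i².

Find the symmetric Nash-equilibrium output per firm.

A representative firm's profit is π_i = q_i(66 − 2Q) − 18q_i − q_i², with Q = q_i + Σ_{j≠i} q_j.
First-order condition: 48 − 6q_i − 2Σ_{j≠i} q_j = 0.
Imposing symmetry (q_j = q for all j) turns Σ_{j≠i} q_j into 2q, so 48 = 10q and q = 4.8.

4.8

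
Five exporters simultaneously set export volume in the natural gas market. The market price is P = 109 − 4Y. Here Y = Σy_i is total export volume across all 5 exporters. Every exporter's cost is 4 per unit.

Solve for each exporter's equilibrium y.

A representative exporter's profit is π_i = y_i(109 − 4Y) − 4y_i, with Y = y_i + Σ_{j≠i} y_j.
First-order condition: 105 − 8y_i − 4Σ_{j≠i} y_j = 0.
With identical exporters, set every y_j = y: then 105 − 8y − 16y = 0, i.e. y = 105/24 = 4.375.

4.375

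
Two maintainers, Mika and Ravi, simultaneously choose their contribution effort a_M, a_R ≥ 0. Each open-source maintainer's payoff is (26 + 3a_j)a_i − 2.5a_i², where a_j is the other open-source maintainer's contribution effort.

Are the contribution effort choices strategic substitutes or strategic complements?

strategic complements

Mika's payoff is (26 + 3a_R)a_M − 2.5a_M².
∂π/∂a_M = 26 + 3a_R − 5a_M = 0, so a_M = 5.2 + 0.6a_R.
The best-response slope da_M/da_R = 0.6 > 0: the reaction function is upward-sloping, so the choices are strategic complements.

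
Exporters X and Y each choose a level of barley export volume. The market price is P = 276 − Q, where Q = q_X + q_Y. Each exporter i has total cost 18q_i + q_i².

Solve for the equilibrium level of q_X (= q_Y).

Exporter X's profit: π = q_X(276 − (q_X + q_Y)) − 18q_X − q_X².
∂π/∂q_X = 258 − 4q_X − q_Y = 0, so q_X = 64.5 − 0.25q_Y.
The game is symmetric, so in equilibrium q_Y = q_X: the reaction function gives 1.25q_X = 64.5, hence q_X = 51.6.

51.6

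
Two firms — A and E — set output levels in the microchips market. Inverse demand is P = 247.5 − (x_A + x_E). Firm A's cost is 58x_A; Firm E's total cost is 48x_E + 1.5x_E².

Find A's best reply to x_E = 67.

61.25

Firm A's profit: π = x_A(247.5 − (x_A + x_E)) − 58x_A.
∂π/∂x_A = 189.5 − 2x_A − x_E = 0, so x_A = 94.75 − 0.5x_E.
At x_E = 67: x_A = 94.75 − 0.5·67 = 61.25.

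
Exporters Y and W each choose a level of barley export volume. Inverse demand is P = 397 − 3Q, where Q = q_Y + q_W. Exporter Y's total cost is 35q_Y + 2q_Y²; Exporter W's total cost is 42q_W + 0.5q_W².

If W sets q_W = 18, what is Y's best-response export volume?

30.8

Exporter Y's profit: π = q_Y(397 − 3(q_Y + q_W)) − 35q_Y − 2q_Y².
∂π/∂q_Y = 362 − 10q_Y − 3q_W = 0, so q_Y = 36.2 − 0.3q_W.
At q_W = 18: q_Y = 36.2 − 0.3·18 = 30.8.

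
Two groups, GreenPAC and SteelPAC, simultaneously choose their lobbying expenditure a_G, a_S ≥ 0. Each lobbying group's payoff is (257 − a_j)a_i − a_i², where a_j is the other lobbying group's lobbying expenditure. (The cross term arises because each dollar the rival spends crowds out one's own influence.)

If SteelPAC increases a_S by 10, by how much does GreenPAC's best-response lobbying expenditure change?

GreenPAC's payoff is (257 − a_S)a_G − a_G².
∂π/∂a_G = 257 − a_S − 2a_G = 0, so a_G = 128.5 − 0.5a_S.
The reaction-function slope is −0.5, so a 10-unit rise in a_S moves a_G by −0.5 × 10 = −5. GreenPAC's best response falls — the actions are strategic substitutes.

-5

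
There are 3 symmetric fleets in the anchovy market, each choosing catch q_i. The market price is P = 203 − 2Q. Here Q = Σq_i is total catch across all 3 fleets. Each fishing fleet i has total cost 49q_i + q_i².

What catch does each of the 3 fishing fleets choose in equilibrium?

15.4

A representative fishing fleet's profit is π_i = q_i(203 − 2Q) − 49q_i − q_i², with Q = q_i + Σ_{j≠i} q_j.
First-order condition: 154 − 6q_i − 2Σ_{j≠i} q_j = 0.
With identical fishing fleets, set every q_j = q: then 154 − 6q − 4q = 0, i.e. q = 154/10 = 15.4.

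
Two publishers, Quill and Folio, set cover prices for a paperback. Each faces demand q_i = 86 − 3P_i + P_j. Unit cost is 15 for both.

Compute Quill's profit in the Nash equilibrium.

376.32

Quill's profit: π = (P_{Quill} − 15)(86 − 3P_{Quill} + P_{Folio}).
∂π/∂P_{Quill} = 131 − 6P_{Quill} + P_{Folio} = 0 ⇒ P_{Quill} = 131/6 + (1/6)P_{Folio}.
Setting P_{Quill} = P_{Folio} in the reaction function: P_{Quill} = 131/6 + (1/6)P_{Quill}, so P_{Quill} = (131/6) / (5/6) = 26.2.
q_{Quill} = 86 − 3·26.2 + 26.2 = 33.6.
Profit = (26.2 − 15)·33.6 = 376.32.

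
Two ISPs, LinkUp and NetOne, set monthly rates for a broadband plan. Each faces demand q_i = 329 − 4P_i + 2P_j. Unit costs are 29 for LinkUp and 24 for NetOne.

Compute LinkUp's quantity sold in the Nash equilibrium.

LinkUp's profit: π = (P_{LinkUp} − 29)(329 − 4P_{LinkUp} + 2P_{NetOne}).
∂π/∂P_{LinkUp} = 445 − 8P_{LinkUp} + 2P_{NetOne} = 0 ⇒ P_{LinkUp} = 55.625 + 0.25P_{NetOne}.
Similarly P_{NetOne} = 53.125 + 0.25P_{LinkUp}.
Solving the two reaction functions simultaneously: (1 − (0.25)(0.25))P_{LinkUp} = 55.625 + 0.25·53.125, so 0.9375P_{LinkUp} = 2205/32 and P_{LinkUp} = 73.5.
Then P_{NetOne} = 53.125 + 0.25·73.5 = 71.5.
q_{LinkUp} = 329 − 4·73.5 + 2·71.5 = 178.

178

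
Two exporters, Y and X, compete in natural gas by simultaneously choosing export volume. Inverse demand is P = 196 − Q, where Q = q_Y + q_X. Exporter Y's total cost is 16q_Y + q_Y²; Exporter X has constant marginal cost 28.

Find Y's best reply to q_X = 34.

Exporter Y's profit: π = q_Y(196 − (q_Y + q_X)) − 16q_Y − q_Y².
∂π/∂q_Y = 180 − 4q_Y − q_X = 0, so q_Y = 45 − 0.25q_X.
At q_X = 34: q_Y = 45 − 0.25·34 = 36.5.

36.5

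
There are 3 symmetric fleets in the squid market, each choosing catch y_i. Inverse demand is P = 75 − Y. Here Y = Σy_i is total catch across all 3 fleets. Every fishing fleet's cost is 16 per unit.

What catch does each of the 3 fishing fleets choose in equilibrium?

14.75

A representative fishing fleet's profit is π_i = y_i(75 − Y) − 16y_i, with Y = y_i + Σ_{j≠i} y_j.
First-order condition: 59 − 2y_i − Σ_{j≠i} y_j = 0.
Imposing symmetry (y_j = y for all j) turns Σ_{j≠i} y_j into 2y, so 59 = 4y and y = 14.75.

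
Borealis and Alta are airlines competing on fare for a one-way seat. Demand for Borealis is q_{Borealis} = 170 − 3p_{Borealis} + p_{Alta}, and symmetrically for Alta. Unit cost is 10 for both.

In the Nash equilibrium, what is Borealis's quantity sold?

Borealis's profit: π = (p_{Borealis} − 10)(170 − 3p_{Borealis} + p_{Alta}).
∂π/∂p_{Borealis} = 200 − 6p_{Borealis} + p_{Alta} = 0 ⇒ p_{Borealis} = 100/3 + (1/6)p_{Alta}.
Setting p_{Borealis} = p_{Alta} in the reaction function: p_{Borealis} = 100/3 + (1/6)p_{Borealis}, so p_{Borealis} = (100/3) / (5/6) = 40.
q_{Borealis} = 170 − 3·40 + 40 = 90.

90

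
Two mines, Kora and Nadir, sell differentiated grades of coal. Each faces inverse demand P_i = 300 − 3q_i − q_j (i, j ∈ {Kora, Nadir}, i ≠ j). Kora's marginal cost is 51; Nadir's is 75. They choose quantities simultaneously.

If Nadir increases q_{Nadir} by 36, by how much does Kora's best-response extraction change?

-6

Mine Kora's profit: π = q_{Kora}(300 − 3q_{Kora} − q_{Nadir}) − 51q_{Kora}.
∂π/∂q_{Kora} = 249 − 6q_{Kora} − q_{Nadir} = 0 ⇒ q_{Kora} = 41.5 − (1/6)q_{Nadir}.
The reaction-function slope is −1/6, so a 36-unit rise in q_{Nadir} moves q_{Kora} by −1/6 × 36 = −6. Kora's best response falls — the actions are strategic substitutes.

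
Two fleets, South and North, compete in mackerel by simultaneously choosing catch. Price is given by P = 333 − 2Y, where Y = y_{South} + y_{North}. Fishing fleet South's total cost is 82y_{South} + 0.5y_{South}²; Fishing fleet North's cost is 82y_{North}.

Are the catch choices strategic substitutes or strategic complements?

strategic substitutes

Fishing fleet South's profit: π = y_{South}(333 − 2(y_{South} + y_{North})) − 82y_{South} − 0.5y_{South}².
∂π/∂y_{South} = 251 − 5y_{South} − 2y_{North} = 0, so y_{South} = 50.2 − 0.4y_{North}.
The best-response slope dy_{South}/dy_{North} = −0.4 < 0: the reaction function is downward-sloping, so the choices are strategic substitutes.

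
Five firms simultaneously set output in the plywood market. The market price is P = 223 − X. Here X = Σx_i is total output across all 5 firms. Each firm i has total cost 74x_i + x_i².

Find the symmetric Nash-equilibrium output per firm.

A representative firm's profit is π_i = x_i(223 − X) − 74x_i − x_i², with X = x_i + Σ_{j≠i} x_j.
First-order condition: 149 − 4x_i − Σ_{j≠i} x_j = 0.
Imposing symmetry (x_j = x for all j) turns Σ_{j≠i} x_j into 4x, so 149 = 8x and x = 18.625.

18.625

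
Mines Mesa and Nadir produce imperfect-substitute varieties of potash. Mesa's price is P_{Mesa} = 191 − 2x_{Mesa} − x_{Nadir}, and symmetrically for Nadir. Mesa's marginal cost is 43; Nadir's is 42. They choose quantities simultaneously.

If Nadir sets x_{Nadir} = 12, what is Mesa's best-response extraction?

Mine Mesa's profit: π = x_{Mesa}(191 − 2x_{Mesa} − x_{Nadir}) − 43x_{Mesa}.
∂π/∂x_{Mesa} = 148 − 4x_{Mesa} − x_{Nadir} = 0 ⇒ x_{Mesa} = 37 − 0.25x_{Nadir}.
At x_{Nadir} = 12: x_{Mesa} = 37 − 0.25·12 = 34.

34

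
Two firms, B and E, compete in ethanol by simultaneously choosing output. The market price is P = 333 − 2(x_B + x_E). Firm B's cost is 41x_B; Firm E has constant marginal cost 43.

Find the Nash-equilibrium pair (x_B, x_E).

49, 48

Firm B's profit: π = x_B(333 − 2(x_B + x_E)) − 41x_B.
∂π/∂x_B = 292 − 4x_B − 2x_E = 0, so x_B = 73 − 0.5x_E.
By the same steps for E: x_E = 72.5 − 0.5x_B.
Solving the two reaction functions simultaneously: (1 − (−0.5)(−0.5))x_B = 73 − 0.5·72.5, so 0.75x_B = 36.75 and x_B = 49.
Then x_E = 72.5 − 0.5·49 = 48.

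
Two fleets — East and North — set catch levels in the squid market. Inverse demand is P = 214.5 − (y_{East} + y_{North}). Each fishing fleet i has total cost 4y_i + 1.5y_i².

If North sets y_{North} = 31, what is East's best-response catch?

Fishing fleet East's profit: π = y_{East}(214.5 − (y_{East} + y_{North})) − 4y_{East} − 1.5y_{East}².
∂π/∂y_{East} = 210.5 − 5y_{East} − y_{North} = 0, so y_{East} = 42.1 − 0.2y_{North}.
At y_{North} = 31: y_{East} = 42.1 − 0.2·31 = 35.9.

35.9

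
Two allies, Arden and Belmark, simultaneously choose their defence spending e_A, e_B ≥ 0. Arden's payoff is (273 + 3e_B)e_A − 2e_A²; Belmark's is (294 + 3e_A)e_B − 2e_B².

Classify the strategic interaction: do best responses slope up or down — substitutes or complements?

strategic complements

Expanding Arden's payoff: 273e_A + 3e_Be_A − 2e_A².
∂π/∂e_A = 273 + 3e_B − 4e_A = 0, so e_A = 68.25 + 0.75e_B.
The best-response slope de_A/de_B = 0.75 > 0: the reaction function is upward-sloping, so the choices are strategic complements.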